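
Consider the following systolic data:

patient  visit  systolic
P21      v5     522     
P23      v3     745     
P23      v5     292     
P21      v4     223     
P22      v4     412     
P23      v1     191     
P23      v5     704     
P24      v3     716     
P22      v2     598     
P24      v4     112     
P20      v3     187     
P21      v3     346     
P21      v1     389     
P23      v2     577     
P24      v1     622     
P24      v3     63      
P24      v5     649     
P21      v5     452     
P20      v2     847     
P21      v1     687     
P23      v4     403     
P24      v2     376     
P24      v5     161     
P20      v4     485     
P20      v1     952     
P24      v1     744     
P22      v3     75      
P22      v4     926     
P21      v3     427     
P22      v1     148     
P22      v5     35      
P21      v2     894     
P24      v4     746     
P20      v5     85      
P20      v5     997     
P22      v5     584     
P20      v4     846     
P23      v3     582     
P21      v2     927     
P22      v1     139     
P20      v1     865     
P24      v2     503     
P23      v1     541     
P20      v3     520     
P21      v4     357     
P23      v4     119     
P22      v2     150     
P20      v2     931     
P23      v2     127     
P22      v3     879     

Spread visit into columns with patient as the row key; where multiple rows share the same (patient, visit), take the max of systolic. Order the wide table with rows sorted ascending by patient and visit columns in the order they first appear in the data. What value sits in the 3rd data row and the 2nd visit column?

879

With rows sorted ascending by patient, row 3 is patient=P22. visit columns in first-appearance order: v5, v3, v4, v1, v2; column 2 is v3.
Long rows with patient=P22, visit=v3: max(75, 879) = 879.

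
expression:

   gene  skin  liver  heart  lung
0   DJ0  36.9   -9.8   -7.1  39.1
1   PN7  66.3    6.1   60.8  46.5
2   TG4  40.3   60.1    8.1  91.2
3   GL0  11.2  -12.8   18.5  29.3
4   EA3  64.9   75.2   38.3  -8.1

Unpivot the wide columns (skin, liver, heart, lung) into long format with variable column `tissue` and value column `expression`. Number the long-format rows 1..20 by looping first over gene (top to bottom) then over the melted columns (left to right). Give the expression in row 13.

20 rows total (5 × 4). Row 13: index ⌊(13-1)/4⌋ = 3 into gene → GL0; (13-1) mod 4 = 0 into the melted columns → skin.
So row 13 is (GL0, skin, 11.2); expression = 11.2.

11.2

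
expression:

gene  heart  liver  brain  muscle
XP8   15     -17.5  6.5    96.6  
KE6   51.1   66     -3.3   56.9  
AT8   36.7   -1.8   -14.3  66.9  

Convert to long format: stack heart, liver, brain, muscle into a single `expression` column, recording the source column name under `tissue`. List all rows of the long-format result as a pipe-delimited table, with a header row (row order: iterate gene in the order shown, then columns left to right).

Each (gene, column) pair becomes one row: 3 × 4 = 12 rows.
For example, (XP8, heart) → expression=15.

| gene | tissue | expression |
| XP8 | heart | 15 |
| XP8 | liver | -17.5 |
| XP8 | brain | 6.5 |
| XP8 | muscle | 96.6 |
| KE6 | heart | 51.1 |
| KE6 | liver | 66 |
| KE6 | brain | -3.3 |
| KE6 | muscle | 56.9 |
| AT8 | heart | 36.7 |
| AT8 | liver | -1.8 |
| AT8 | brain | -14.3 |
| AT8 | muscle | 66.9 |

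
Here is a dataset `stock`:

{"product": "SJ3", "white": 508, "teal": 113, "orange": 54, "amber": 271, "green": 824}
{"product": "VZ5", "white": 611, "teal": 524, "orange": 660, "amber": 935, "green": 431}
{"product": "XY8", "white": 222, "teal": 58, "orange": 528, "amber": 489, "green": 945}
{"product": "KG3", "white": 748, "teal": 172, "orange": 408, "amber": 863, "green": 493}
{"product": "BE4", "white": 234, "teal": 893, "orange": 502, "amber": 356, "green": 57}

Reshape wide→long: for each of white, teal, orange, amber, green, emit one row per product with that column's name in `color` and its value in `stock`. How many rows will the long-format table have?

25

5 product values × 5 melted columns = 25 rows.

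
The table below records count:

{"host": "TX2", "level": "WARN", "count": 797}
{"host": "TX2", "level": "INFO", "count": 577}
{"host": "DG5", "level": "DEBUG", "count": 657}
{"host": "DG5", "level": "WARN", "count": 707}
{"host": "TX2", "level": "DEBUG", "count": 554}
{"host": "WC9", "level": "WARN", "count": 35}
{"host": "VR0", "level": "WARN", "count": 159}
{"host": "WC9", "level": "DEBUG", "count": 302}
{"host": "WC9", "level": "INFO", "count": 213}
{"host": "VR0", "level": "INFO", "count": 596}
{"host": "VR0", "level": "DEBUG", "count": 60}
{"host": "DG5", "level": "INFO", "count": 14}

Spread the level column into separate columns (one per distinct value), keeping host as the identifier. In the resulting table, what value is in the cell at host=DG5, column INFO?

Wide layout: rows indexed by host, columns are the 3 distinct level values (WARN, INFO, DEBUG).
Cell (host=DG5, level=INFO) draws from the long row where host=DG5 and level=INFO, which has count=14.

14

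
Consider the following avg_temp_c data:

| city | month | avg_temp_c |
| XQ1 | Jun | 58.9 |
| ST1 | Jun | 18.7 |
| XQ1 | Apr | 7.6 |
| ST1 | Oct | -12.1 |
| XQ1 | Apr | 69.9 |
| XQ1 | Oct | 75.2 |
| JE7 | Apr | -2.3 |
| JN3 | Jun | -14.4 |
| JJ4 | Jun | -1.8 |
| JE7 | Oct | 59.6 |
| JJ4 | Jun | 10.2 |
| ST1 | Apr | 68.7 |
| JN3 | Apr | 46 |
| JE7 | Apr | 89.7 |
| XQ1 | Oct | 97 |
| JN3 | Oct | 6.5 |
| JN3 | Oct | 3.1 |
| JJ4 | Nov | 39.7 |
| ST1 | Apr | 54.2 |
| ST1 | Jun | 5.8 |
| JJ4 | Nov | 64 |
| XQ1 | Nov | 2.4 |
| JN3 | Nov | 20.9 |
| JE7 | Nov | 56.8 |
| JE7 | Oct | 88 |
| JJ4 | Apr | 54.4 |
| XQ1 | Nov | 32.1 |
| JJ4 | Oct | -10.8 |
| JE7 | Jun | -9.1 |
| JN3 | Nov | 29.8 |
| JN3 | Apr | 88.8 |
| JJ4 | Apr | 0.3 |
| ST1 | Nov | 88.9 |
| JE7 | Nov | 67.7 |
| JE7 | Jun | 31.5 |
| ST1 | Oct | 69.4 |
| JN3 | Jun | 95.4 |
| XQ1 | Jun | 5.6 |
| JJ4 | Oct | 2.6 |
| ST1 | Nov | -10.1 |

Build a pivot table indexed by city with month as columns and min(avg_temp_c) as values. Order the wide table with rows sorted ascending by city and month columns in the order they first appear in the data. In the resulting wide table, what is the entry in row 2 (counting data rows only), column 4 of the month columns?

With rows sorted ascending by city, row 2 is city=JJ4. month columns in first-appearance order: Jun, Apr, Oct, Nov; column 4 is Nov.
Long rows with city=JJ4, month=Nov: min(39.7, 64) = 39.7.

39.7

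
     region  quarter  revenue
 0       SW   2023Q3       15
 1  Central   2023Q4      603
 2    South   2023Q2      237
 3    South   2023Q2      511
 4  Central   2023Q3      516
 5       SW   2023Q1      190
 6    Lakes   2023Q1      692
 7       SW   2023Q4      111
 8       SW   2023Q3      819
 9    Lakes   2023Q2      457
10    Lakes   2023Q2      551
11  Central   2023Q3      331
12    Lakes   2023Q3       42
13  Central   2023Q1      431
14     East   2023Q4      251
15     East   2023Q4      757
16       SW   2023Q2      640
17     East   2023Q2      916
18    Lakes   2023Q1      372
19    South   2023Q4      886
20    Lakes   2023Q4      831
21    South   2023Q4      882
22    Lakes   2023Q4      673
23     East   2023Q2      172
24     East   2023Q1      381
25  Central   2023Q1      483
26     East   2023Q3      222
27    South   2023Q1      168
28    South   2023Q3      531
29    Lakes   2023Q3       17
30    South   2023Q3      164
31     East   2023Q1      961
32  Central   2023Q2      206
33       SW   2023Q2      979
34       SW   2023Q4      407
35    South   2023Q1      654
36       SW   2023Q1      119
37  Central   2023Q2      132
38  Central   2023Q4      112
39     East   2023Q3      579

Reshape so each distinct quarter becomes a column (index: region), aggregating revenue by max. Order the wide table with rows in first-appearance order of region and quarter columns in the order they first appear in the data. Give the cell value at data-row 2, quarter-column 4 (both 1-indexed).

483

With rows in first-appearance order of region, row 2 is region=Central. quarter columns in first-appearance order: 2023Q3, 2023Q4, 2023Q2, 2023Q1; column 4 is 2023Q1.
Long rows with region=Central, quarter=2023Q1: max(431, 483) = 483.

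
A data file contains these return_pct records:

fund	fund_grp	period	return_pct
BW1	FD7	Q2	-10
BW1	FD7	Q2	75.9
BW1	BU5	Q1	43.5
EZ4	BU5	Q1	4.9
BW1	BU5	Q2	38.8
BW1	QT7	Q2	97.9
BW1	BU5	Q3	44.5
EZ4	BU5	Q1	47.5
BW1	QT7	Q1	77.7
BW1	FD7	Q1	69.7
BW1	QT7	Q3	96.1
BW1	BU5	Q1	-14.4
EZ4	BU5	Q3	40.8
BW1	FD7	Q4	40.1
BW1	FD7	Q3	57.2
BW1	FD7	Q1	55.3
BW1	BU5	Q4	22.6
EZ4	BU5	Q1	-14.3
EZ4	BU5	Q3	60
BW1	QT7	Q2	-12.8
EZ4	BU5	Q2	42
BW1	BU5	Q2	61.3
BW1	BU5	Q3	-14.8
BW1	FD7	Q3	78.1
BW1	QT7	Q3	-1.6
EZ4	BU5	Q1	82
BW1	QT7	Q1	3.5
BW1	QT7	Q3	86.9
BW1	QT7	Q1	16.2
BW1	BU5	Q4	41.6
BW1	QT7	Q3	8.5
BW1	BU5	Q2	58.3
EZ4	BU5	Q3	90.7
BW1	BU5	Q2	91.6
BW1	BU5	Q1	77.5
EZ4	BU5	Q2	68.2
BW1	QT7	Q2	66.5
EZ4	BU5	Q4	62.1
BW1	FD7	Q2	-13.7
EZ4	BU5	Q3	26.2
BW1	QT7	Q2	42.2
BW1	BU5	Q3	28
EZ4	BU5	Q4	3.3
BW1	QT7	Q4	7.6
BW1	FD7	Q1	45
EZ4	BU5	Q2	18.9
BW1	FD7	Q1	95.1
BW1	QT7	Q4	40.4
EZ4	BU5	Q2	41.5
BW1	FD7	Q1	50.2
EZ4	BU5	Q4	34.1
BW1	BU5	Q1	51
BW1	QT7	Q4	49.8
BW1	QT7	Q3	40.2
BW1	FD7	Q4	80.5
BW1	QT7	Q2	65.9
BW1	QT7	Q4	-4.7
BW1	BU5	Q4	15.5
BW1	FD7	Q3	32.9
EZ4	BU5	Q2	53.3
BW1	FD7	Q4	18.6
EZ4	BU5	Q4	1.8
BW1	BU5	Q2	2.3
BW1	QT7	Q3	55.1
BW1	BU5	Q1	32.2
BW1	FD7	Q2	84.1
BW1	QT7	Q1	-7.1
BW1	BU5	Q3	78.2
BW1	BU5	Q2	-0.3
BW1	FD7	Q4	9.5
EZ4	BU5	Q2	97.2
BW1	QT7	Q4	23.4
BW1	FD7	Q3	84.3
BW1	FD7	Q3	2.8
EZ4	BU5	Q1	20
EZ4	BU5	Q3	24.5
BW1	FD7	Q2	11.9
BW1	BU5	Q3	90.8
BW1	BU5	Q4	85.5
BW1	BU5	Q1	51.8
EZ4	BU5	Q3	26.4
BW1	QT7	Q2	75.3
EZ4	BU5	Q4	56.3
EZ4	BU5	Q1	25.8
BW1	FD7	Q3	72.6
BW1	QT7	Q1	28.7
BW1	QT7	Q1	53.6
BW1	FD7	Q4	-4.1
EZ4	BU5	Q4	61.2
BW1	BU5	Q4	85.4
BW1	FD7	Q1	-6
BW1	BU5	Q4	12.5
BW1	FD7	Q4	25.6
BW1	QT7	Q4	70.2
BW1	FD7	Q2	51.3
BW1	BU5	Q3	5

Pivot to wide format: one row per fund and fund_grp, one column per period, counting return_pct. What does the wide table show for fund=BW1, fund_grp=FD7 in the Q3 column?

Rows with fund=BW1, fund_grp=FD7 and period=Q3: return_pct values are 57.2, 78.1, 32.9, 84.3, 2.8, 72.6.
6 rows match — count = 6.

6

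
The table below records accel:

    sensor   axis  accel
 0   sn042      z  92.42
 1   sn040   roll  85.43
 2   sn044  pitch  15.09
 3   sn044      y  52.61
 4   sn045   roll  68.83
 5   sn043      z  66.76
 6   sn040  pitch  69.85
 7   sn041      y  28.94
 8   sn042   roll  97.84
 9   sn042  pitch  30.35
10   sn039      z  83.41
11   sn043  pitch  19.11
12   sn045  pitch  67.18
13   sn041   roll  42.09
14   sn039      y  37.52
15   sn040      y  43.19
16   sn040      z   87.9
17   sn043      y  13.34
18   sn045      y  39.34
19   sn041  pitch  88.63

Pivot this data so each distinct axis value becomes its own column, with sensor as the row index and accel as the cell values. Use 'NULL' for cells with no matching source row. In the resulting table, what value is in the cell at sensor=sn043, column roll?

NULL

No long-format row has sensor=sn043 and axis=roll, so the cell is NULL.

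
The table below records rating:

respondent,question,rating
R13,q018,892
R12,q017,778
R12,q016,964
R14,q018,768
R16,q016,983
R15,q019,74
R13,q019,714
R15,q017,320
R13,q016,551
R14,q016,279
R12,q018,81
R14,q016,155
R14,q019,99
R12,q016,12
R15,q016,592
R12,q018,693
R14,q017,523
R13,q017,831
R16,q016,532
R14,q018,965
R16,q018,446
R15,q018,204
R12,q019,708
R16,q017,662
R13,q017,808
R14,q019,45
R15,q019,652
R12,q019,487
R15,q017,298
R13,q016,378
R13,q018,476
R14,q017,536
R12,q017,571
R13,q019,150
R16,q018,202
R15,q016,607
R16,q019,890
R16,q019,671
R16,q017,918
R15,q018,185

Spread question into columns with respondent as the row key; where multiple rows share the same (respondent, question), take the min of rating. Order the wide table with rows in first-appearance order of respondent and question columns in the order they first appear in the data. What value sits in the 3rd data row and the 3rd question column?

With rows in first-appearance order of respondent, row 3 is respondent=R14. question columns in first-appearance order: q018, q017, q016, q019; column 3 is q016.
Long rows with respondent=R14, question=q016: min(279, 155) = 155.

155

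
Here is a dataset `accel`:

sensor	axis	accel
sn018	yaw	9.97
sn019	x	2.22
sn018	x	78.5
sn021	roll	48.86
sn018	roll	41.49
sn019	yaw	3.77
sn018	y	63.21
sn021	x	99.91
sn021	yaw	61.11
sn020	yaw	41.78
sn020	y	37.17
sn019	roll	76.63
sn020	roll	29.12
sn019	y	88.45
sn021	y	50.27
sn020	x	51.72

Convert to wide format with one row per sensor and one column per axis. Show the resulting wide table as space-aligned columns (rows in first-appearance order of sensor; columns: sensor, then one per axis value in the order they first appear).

sensor  yaw    x      roll   y    
sn018   9.97   78.5   41.49  63.21
sn019   3.77   2.22   76.63  88.45
sn021   61.11  99.91  48.86  50.27
sn020   41.78  51.72  29.12  37.17

Columns: sensor plus the 4 distinct axis values (yaw, x, roll, y).
For example, row sn018 column yaw takes accel=9.97 from the long row (sn018, yaw).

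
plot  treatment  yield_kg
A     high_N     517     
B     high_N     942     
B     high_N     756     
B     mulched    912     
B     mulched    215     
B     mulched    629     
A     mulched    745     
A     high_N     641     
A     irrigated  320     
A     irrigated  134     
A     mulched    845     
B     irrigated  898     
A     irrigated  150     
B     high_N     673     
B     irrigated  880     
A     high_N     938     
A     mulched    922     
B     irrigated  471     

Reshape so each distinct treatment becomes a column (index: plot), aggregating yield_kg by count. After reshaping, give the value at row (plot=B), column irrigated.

3

Rows with plot=B and treatment=irrigated: yield_kg values are 898, 880, 471.
3 rows match — count = 3.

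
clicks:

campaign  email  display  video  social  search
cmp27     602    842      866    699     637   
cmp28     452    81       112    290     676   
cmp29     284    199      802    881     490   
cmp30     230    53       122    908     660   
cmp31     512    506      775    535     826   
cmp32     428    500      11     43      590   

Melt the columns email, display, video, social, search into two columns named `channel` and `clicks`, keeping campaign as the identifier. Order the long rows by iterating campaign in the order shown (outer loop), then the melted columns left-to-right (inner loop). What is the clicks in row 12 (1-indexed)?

30 rows total (6 × 5). Row 12: index ⌊(12-1)/5⌋ = 2 into campaign → cmp29; (12-1) mod 5 = 1 into the melted columns → display.
So row 12 is (cmp29, display, 199); clicks = 199.

199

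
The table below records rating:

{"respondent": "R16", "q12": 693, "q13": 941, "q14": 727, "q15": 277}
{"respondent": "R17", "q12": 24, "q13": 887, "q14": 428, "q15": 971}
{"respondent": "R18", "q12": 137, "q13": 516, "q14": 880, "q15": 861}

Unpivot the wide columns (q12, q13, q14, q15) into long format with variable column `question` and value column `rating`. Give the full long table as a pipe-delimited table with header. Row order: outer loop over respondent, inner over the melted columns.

Each (respondent, column) pair becomes one row: 3 × 4 = 12 rows.
For example, (R16, q12) → rating=693.

| respondent | question | rating |
| R16 | q12 | 693 |
| R16 | q13 | 941 |
| R16 | q14 | 727 |
| R16 | q15 | 277 |
| R17 | q12 | 24 |
| R17 | q13 | 887 |
| R17 | q14 | 428 |
| R17 | q15 | 971 |
| R18 | q12 | 137 |
| R18 | q13 | 516 |
| R18 | q14 | 880 |
| R18 | q15 | 861 |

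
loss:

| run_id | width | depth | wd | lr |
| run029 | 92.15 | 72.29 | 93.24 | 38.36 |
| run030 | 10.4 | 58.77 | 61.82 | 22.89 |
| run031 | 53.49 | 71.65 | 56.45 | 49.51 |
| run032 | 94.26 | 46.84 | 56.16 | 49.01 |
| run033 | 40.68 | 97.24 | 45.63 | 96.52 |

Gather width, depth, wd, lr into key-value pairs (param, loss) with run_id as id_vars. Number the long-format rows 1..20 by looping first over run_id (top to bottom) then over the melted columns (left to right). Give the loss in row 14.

20 rows total (5 × 4). Row 14: index ⌊(14-1)/4⌋ = 3 into run_id → run032; (14-1) mod 4 = 1 into the melted columns → depth.
So row 14 is (run032, depth, 46.84); loss = 46.84.

46.84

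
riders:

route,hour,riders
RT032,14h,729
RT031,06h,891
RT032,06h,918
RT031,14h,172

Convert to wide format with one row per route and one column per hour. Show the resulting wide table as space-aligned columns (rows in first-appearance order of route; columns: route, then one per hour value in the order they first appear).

Columns: route plus the 2 distinct hour values (14h, 06h).
For example, row RT032 column 14h takes riders=729 from the long row (RT032, 14h).

route  14h  06h
RT032  729  918
RT031  172  891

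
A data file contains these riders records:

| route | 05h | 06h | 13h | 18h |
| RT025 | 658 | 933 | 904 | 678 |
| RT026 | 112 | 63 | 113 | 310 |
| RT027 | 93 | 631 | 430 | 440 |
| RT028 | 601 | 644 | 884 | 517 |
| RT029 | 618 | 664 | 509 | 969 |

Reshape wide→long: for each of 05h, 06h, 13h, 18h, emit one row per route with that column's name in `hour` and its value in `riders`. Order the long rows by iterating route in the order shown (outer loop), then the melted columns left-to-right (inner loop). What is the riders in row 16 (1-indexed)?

517

20 rows total (5 × 4). Row 16: index ⌊(16-1)/4⌋ = 3 into route → RT028; (16-1) mod 4 = 3 into the melted columns → 18h.
So row 16 is (RT028, 18h, 517); riders = 517.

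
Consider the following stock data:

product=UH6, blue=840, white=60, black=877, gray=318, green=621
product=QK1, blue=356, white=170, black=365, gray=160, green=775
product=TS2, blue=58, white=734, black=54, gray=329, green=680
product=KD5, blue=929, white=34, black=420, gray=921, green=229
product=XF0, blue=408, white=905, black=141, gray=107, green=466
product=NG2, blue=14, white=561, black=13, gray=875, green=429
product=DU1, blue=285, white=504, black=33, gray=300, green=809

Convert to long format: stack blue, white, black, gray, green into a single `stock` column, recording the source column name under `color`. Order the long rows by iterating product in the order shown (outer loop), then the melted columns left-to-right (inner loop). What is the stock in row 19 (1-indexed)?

921

35 rows total (7 × 5). Row 19: index ⌊(19-1)/5⌋ = 3 into product → KD5; (19-1) mod 5 = 3 into the melted columns → gray.
So row 19 is (KD5, gray, 921); stock = 921.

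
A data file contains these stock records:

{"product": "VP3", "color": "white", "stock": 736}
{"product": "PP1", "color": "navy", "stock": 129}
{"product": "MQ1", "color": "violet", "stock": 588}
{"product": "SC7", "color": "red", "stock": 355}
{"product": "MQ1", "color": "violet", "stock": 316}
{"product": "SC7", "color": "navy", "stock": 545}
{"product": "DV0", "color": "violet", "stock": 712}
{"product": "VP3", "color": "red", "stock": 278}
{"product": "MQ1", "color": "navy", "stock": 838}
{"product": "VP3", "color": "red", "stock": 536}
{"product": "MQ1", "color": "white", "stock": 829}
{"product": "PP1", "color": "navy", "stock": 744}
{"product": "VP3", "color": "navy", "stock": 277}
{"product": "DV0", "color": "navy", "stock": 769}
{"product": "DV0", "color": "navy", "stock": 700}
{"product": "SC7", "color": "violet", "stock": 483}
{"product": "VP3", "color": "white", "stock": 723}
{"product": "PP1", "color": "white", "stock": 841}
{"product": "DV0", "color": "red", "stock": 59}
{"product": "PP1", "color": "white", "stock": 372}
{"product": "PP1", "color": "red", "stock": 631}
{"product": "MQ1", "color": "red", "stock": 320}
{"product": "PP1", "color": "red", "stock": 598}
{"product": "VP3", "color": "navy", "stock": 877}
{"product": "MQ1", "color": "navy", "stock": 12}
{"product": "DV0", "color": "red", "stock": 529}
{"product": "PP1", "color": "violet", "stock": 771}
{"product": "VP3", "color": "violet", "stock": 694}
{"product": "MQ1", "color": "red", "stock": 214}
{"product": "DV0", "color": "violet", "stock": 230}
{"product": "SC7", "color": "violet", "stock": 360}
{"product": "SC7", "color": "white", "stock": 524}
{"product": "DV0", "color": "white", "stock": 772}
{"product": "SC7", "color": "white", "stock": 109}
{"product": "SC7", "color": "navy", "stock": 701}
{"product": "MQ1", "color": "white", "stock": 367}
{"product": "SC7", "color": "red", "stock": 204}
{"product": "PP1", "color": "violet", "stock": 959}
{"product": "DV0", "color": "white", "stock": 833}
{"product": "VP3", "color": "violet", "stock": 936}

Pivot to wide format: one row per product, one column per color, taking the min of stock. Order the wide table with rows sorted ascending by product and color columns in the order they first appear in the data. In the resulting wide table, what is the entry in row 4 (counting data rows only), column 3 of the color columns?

With rows sorted ascending by product, row 4 is product=SC7. color columns in first-appearance order: white, navy, violet, red; column 3 is violet.
Long rows with product=SC7, color=violet: min(483, 360) = 360.

360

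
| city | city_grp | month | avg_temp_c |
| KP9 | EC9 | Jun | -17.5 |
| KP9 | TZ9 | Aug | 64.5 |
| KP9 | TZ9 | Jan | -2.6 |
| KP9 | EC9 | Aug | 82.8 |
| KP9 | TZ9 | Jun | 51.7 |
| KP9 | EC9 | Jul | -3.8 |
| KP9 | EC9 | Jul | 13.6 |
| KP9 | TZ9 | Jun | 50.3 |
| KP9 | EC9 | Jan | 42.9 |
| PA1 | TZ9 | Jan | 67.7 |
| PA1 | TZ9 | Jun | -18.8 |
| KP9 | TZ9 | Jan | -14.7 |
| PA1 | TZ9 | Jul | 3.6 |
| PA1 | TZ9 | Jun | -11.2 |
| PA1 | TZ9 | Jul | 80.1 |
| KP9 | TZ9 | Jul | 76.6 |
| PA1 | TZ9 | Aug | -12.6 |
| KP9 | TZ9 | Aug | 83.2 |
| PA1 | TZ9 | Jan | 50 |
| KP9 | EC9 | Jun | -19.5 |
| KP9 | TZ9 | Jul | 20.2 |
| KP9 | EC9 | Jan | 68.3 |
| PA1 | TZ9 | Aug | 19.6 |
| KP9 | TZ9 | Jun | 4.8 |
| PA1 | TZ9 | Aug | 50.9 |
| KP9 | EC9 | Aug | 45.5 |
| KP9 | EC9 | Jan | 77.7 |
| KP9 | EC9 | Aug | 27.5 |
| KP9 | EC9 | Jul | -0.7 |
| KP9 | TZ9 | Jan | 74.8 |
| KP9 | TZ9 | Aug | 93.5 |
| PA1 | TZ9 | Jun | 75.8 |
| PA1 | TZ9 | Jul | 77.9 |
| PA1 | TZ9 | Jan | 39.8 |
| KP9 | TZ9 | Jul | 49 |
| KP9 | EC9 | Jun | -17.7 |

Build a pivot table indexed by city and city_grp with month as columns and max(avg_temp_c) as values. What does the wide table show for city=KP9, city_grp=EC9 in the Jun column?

-17.5

Rows with city=KP9, city_grp=EC9 and month=Jun: avg_temp_c values are -17.5, -19.5, -17.7.
max(-17.5, -19.5, -17.7) = -17.5.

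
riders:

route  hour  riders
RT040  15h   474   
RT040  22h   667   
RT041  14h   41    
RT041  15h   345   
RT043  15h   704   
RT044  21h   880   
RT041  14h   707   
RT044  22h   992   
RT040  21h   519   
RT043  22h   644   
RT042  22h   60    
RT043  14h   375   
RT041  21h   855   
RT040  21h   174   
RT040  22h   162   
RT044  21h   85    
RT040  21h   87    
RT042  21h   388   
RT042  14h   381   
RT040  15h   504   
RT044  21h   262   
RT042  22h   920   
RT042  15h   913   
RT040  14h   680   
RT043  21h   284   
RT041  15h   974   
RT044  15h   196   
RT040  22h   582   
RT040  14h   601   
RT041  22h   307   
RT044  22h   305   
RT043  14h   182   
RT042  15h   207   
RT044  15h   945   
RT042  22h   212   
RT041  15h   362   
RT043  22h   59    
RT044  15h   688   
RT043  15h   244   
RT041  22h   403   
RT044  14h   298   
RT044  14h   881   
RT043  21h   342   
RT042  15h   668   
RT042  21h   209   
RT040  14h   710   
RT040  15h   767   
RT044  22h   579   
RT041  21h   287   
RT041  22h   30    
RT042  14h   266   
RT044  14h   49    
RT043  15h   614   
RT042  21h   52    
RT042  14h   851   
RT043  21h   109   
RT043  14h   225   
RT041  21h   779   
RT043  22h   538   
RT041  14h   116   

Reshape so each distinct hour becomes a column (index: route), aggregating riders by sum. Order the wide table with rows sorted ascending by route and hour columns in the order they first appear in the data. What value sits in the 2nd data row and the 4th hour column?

With rows sorted ascending by route, row 2 is route=RT041. hour columns in first-appearance order: 15h, 22h, 14h, 21h; column 4 is 21h.
Long rows with route=RT041, hour=21h: 855 + 287 + 779 = 1921.

1921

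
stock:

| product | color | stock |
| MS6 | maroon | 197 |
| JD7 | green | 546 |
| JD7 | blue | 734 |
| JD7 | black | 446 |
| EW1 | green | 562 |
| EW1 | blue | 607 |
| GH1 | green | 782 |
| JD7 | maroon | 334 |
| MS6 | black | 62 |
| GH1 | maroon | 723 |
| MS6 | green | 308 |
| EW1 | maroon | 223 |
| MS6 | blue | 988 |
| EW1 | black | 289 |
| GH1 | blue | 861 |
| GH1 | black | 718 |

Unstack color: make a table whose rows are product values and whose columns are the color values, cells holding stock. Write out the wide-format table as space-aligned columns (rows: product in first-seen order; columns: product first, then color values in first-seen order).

Columns: product plus the 4 distinct color values (maroon, green, blue, black).
For example, row MS6 column maroon takes stock=197 from the long row (MS6, maroon).

product  maroon  green  blue  black
MS6      197     308    988   62   
JD7      334     546    734   446  
EW1      223     562    607   289  
GH1      723     782    861   718  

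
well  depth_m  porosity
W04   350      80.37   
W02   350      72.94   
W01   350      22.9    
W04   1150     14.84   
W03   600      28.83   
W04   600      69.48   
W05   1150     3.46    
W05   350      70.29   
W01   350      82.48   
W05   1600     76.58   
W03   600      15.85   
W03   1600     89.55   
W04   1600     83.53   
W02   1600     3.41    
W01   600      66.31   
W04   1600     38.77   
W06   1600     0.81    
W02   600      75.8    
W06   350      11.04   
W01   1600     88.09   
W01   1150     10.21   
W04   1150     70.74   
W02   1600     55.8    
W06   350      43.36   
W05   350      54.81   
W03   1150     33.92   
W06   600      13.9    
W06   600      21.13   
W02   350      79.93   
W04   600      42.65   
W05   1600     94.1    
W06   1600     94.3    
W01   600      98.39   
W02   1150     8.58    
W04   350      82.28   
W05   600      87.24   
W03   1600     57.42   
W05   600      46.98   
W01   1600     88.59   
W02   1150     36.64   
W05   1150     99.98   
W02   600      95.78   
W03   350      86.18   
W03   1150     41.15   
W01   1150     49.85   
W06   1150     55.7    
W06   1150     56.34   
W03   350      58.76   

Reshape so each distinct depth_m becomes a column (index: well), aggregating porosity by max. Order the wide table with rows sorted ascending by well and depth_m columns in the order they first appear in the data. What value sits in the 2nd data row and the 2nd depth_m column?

With rows sorted ascending by well, row 2 is well=W02. depth_m columns in first-appearance order: 350, 1150, 600, 1600; column 2 is 1150.
Long rows with well=W02, depth_m=1150: max(8.58, 36.64) = 36.64.

36.64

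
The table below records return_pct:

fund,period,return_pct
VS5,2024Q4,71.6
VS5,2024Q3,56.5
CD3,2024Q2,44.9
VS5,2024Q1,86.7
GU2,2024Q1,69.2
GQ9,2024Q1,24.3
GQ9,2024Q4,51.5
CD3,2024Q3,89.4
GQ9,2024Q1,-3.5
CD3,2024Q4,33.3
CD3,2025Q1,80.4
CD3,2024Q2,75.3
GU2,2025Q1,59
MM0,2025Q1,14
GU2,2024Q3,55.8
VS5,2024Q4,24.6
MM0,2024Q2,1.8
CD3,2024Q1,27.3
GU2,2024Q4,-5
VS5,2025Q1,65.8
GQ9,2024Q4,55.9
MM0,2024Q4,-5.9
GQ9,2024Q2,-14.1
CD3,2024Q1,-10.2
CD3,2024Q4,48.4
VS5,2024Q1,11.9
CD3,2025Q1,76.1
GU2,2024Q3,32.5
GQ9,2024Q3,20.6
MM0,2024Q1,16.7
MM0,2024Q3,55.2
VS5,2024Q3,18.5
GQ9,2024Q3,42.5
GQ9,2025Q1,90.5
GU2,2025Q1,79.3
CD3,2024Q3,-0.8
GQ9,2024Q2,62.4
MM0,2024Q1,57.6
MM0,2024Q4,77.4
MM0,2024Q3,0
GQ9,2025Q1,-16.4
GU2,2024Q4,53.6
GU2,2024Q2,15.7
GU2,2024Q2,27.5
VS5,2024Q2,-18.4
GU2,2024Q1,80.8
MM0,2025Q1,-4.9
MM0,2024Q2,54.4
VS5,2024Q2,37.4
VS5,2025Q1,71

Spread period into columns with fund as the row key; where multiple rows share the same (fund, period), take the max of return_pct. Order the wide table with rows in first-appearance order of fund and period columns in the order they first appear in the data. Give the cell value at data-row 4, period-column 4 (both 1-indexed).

24.3

With rows in first-appearance order of fund, row 4 is fund=GQ9. period columns in first-appearance order: 2024Q4, 2024Q3, 2024Q2, 2024Q1, 2025Q1; column 4 is 2024Q1.
Long rows with fund=GQ9, period=2024Q1: max(24.3, -3.5) = 24.3.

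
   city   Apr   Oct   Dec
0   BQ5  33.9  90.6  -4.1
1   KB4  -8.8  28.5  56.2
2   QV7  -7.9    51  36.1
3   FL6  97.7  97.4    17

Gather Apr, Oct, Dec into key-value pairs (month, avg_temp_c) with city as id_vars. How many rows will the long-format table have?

12

4 city values × 3 melted columns = 12 rows.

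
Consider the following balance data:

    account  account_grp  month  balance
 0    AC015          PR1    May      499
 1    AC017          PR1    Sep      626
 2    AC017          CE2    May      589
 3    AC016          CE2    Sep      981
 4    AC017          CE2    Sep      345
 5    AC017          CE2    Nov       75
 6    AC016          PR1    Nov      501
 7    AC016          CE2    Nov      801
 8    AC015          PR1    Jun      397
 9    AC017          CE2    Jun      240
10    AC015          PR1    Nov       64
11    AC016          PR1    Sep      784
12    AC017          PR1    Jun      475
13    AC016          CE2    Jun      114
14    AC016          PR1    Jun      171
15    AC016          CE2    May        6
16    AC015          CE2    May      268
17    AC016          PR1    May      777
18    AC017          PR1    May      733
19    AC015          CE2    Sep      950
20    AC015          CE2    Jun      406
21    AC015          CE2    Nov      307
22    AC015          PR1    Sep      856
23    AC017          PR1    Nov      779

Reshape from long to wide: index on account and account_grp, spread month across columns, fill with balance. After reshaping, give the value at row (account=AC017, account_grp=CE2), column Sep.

345

Wide layout: rows indexed by account and account_grp, columns are the 4 distinct month values (May, Sep, Nov, Jun).
Cell (account=AC017, account_grp=CE2, month=Sep) draws from the long row where account=AC017, account_grp=CE2 and month=Sep, which has balance=345.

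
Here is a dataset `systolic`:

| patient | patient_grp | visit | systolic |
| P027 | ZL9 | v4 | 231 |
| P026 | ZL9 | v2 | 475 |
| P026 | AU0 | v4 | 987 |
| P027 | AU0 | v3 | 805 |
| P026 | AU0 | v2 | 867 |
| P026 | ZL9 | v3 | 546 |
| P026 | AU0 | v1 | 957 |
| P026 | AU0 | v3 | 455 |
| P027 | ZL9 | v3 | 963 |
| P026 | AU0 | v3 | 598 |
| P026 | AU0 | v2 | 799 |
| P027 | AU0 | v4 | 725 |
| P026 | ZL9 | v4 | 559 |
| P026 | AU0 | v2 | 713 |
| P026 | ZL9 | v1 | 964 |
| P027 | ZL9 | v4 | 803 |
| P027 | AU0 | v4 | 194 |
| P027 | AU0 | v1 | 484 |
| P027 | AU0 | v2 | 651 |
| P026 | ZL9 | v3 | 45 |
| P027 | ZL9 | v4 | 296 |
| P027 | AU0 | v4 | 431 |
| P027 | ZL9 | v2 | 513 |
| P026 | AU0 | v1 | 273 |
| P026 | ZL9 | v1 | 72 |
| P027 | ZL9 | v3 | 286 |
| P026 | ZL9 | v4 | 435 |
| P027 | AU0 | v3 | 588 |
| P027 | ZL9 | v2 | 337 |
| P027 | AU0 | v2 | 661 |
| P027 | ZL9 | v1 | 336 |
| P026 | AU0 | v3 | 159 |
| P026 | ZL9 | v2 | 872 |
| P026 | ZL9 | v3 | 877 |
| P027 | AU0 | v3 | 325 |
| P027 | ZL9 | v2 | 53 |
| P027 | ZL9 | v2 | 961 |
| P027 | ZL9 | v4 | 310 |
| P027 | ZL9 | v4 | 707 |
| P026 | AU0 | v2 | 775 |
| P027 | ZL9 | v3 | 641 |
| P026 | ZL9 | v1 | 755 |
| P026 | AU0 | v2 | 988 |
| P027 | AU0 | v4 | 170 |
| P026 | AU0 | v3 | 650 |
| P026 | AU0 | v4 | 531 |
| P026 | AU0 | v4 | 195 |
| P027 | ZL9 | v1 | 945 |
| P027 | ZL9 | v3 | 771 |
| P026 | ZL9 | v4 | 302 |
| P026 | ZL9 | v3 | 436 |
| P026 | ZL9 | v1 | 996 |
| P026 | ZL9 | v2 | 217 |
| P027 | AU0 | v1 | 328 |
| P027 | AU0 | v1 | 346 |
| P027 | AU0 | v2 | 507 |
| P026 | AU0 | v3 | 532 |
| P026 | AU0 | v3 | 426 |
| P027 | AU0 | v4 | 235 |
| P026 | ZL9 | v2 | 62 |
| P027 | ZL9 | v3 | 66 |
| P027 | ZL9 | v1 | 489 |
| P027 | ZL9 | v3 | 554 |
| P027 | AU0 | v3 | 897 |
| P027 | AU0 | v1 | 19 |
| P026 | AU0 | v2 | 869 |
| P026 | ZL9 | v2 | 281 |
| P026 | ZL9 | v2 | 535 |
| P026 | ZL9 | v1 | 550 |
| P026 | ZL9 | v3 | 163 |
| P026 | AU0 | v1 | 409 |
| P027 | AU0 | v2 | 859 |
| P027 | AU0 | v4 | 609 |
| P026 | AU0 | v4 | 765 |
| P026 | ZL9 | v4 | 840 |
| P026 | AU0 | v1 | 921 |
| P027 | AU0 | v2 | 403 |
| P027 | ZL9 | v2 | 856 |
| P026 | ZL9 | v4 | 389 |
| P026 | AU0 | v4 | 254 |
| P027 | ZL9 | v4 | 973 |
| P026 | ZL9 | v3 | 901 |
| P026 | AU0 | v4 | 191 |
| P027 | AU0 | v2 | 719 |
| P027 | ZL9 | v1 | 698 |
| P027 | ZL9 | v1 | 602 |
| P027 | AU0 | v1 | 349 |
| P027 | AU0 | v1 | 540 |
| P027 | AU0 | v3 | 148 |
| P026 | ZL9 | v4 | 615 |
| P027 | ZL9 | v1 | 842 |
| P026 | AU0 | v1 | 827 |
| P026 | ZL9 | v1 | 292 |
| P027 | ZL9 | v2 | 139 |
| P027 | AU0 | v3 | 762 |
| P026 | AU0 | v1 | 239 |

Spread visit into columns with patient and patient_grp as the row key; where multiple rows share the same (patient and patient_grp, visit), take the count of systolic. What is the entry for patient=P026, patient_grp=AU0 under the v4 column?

6

Rows with patient=P026, patient_grp=AU0 and visit=v4: systolic values are 987, 531, 195, 765, 254, 191.
6 rows match — count = 6.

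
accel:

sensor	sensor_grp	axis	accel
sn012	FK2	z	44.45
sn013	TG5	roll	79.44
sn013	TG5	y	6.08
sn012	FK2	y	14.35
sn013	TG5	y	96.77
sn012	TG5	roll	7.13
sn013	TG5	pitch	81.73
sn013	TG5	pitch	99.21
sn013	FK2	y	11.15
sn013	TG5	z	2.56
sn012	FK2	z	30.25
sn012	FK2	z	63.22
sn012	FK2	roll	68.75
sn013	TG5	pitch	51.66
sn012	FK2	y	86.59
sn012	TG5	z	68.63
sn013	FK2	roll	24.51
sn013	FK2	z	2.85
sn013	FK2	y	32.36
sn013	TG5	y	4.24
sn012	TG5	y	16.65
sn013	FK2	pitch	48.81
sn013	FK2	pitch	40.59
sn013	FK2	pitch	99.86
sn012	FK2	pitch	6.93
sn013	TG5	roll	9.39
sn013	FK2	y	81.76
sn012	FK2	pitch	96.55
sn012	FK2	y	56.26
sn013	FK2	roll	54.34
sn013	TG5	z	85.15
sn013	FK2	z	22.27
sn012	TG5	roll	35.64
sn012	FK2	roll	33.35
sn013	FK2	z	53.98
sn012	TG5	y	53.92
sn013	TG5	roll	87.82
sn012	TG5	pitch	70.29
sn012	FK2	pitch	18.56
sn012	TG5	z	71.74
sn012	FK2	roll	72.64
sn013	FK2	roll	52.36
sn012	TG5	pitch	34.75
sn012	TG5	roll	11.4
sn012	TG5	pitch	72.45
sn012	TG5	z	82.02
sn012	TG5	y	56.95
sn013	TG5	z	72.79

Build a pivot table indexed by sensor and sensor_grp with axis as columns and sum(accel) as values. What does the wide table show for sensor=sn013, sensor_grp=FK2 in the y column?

125.27

Rows with sensor=sn013, sensor_grp=FK2 and axis=y: accel values are 11.15, 32.36, 81.76.
11.15 + 32.36 + 81.76 = 125.27.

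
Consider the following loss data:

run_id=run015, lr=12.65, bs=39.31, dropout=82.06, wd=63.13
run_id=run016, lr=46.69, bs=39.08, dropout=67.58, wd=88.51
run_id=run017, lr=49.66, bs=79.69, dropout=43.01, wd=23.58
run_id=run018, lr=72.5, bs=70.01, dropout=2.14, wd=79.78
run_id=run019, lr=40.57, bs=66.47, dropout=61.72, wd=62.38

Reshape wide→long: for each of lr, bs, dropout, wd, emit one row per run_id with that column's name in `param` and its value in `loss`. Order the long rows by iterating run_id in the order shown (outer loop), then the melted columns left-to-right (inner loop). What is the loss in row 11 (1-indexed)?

20 rows total (5 × 4). Row 11: index ⌊(11-1)/4⌋ = 2 into run_id → run017; (11-1) mod 4 = 2 into the melted columns → dropout.
So row 11 is (run017, dropout, 43.01); loss = 43.01.

43.01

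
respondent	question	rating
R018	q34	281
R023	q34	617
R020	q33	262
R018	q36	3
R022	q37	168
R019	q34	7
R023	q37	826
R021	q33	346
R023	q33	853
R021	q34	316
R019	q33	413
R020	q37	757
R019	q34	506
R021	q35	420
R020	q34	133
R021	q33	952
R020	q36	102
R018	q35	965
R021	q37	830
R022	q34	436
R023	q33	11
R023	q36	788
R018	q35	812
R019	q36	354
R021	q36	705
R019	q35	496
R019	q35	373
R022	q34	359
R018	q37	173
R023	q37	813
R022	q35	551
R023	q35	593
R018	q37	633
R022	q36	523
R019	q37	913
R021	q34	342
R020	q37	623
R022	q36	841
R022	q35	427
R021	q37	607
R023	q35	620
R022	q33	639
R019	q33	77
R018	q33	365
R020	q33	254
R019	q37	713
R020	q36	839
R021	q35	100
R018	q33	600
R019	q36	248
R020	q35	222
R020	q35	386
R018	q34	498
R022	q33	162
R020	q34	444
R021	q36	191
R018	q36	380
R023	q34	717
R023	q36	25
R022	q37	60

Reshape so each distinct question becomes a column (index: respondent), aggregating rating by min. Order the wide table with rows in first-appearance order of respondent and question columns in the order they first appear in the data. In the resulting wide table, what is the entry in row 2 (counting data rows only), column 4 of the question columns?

813

With rows in first-appearance order of respondent, row 2 is respondent=R023. question columns in first-appearance order: q34, q33, q36, q37, q35; column 4 is q37.
Long rows with respondent=R023, question=q37: min(826, 813) = 813.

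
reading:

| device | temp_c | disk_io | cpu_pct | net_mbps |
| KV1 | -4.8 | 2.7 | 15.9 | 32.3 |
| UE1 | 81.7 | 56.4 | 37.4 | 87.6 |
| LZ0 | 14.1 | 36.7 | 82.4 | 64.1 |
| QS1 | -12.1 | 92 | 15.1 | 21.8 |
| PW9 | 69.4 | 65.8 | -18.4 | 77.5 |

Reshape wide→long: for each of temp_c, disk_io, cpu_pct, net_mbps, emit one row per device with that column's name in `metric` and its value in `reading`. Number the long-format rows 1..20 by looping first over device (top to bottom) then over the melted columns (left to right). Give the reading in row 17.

69.4

20 rows total (5 × 4). Row 17: index ⌊(17-1)/4⌋ = 4 into device → PW9; (17-1) mod 4 = 0 into the melted columns → temp_c.
So row 17 is (PW9, temp_c, 69.4); reading = 69.4.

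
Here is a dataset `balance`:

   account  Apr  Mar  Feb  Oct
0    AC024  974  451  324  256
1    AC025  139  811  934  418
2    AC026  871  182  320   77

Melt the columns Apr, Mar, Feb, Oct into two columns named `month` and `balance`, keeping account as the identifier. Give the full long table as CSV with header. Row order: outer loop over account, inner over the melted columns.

account,month,balance
AC024,Apr,974
AC024,Mar,451
AC024,Feb,324
AC024,Oct,256
AC025,Apr,139
AC025,Mar,811
AC025,Feb,934
AC025,Oct,418
AC026,Apr,871
AC026,Mar,182
AC026,Feb,320
AC026,Oct,77

Each (account, column) pair becomes one row: 3 × 4 = 12 rows.
For example, (AC024, Apr) → balance=974.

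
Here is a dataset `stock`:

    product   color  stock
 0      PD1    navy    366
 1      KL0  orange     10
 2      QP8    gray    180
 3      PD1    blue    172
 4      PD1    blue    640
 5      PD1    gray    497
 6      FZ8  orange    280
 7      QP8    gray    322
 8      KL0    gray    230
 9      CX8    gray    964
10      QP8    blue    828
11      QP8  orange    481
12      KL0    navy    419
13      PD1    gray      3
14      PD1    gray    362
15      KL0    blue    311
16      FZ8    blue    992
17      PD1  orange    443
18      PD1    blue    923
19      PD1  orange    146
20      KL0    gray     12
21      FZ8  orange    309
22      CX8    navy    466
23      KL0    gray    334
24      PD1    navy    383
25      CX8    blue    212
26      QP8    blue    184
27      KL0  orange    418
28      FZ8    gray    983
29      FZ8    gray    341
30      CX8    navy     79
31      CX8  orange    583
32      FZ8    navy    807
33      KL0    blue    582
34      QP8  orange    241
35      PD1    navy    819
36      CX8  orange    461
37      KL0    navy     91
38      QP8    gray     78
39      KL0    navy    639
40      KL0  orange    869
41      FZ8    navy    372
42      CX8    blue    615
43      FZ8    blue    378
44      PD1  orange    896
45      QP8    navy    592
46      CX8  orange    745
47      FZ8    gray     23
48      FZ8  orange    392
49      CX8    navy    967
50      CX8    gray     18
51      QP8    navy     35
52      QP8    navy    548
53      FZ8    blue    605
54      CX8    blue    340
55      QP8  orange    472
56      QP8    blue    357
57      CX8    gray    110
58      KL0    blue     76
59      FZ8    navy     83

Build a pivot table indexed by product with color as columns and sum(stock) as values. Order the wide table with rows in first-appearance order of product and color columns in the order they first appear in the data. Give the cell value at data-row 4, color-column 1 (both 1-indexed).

1262

With rows in first-appearance order of product, row 4 is product=FZ8. color columns in first-appearance order: navy, orange, gray, blue; column 1 is navy.
Long rows with product=FZ8, color=navy: 807 + 372 + 83 = 1262.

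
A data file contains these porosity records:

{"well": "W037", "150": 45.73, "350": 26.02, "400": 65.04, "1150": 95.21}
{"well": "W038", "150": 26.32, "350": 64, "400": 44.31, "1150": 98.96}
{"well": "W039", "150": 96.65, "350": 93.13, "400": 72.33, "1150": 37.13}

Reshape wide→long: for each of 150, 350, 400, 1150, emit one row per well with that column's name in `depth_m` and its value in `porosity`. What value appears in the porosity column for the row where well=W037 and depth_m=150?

Unpivoting turns each (well, wide-column) pair into one long row.
The wide cell at row W037, column 150 holds 45.73, so the long row (W037, 150) has porosity=45.73.

45.73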